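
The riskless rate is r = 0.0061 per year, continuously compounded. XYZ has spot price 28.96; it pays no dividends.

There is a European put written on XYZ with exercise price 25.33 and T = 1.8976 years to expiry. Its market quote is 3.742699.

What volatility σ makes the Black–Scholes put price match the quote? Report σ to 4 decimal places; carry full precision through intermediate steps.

At σ = 0.3742 the Black–Scholes value reproduces the quote:
σ√T = 0.3742·√1.8976 = 0.515473
d₁ = (ln(S/K) + (r+σ²/2)T) / (σ√T) = (ln(28.96/25.33) + (0.0061+0.3742²/2)·1.8976) / 0.515473 = (0.133926 + 0.144432) / 0.515473 = 0.540004
d₂ = d₁ − σ√T = 0.540004 − 0.515473 = 0.024531
e^{−rT} = 0.988491
N(−d₁) = 0.294597,  N(−d₂) = 0.490214
V = K·e^{−rT}·N(−d₂) − S·N(−d₁) = 12.274229 − 8.531530 = 3.742699 (the quoted price), and the Black–Scholes price is strictly increasing in σ, so σ is unique

sigma = 0.3742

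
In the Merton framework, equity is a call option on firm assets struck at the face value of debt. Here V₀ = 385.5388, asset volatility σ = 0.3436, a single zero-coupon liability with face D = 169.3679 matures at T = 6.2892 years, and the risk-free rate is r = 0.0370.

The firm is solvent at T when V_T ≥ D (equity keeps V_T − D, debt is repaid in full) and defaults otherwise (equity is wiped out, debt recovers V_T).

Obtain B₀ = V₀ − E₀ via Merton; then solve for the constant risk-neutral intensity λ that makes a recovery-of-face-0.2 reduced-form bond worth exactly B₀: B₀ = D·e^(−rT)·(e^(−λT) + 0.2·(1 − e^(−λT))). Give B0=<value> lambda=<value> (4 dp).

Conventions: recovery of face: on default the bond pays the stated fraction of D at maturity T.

B0=124.3895 lambda=0.0152

Equity is a call on the firm's assets struck at D = 169.3679:
d₁ = [ln(V₀/D) + (r + σ²/2)T] / (σ√T)
   = [ln(385.5388/169.3679) + (0.0370 + 0.5·0.3436²)·6.2892] / (0.3436·√6.2892)
   = [0.822569 + 0.603955] / 0.861690 = 1.655496
d₂ = d₁ − σ√T = 1.655496 − 0.861690 = 0.793806
N(d₁) = 0.951088,  N(d₂) = 0.786346,  e^(−rT) = 0.792391
E₀ = V₀·N(d₁) − D·e^(−rT)·N(d₂)
   = 385.5388·0.951088 − 169.3679·0.792391·0.786346 = 261.149322
B₀ = V₀ − E₀ = 385.5388 − 261.149322 = 124.389478
e^(−λT) = (B₀·e^(rT)/D − 0.2)/(1 − 0.2) = (124.3895·1.262003/169.3679 − 0.2)/0.8 = 0.90857228
λ = −ln(0.90857228)/6.2892 = 0.015245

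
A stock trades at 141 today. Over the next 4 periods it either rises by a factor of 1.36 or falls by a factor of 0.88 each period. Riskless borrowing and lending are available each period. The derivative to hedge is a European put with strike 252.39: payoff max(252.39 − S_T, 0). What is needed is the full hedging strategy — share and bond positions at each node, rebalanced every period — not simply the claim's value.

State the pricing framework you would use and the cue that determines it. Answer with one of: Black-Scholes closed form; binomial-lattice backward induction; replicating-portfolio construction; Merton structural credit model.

framework: replicating-portfolio construction

Key observation: the deliverable is the dynamic trading strategy on the 4-step tree (spot 141, moves 1.36 and 0.88), so the valuation must go through the node-by-node replicating-portfolio solve.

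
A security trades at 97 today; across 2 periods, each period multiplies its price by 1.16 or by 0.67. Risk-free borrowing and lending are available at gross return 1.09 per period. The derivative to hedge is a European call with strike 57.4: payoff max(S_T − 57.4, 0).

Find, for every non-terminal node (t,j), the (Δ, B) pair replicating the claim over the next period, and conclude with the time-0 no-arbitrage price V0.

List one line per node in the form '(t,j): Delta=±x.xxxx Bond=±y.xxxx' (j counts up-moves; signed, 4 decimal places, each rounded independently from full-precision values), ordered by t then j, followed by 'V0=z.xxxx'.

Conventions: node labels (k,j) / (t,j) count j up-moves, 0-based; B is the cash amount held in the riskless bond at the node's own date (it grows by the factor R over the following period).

(0,0): Delta=0.9618 Bond=-44.3681
(1,0): Delta=0.5649 Bond=-22.5655
(1,1): Delta=1.0000 Bond=-52.6606
V0=48.9256

The replicating-portfolio and risk-neutral prices coincide; use p* = (1.09−0.67)/(1.16−0.67) = 0.8571 for the latter.
Terminal payoffs: V(2,0)=0.0000, V(2,1)=17.9884, V(2,2)=73.1232
  t=1,j=0: stock 64.9900 → up 75.3884 (V=17.9884), down 43.5433 (V=0.0000). Price 14.1455; hedge Δ=0.5649, bond B=-22.5655.
  t=1,j=1: stock 112.5200 → up 130.5232 (V=73.1232), down 75.3884 (V=17.9884). Price 59.8594; hedge Δ=1.0000, bond B=-52.6606.
  t=0,j=0: stock 97.0000 → up 112.5200 (V=59.8594), down 64.9900 (V=14.1455). Price 48.9256; hedge Δ=0.9618, bond B=-44.3681.
As a check, the time-0 holding Δ(0,0)·S0 + B(0,0) comes to 48.9256 — exactly V0.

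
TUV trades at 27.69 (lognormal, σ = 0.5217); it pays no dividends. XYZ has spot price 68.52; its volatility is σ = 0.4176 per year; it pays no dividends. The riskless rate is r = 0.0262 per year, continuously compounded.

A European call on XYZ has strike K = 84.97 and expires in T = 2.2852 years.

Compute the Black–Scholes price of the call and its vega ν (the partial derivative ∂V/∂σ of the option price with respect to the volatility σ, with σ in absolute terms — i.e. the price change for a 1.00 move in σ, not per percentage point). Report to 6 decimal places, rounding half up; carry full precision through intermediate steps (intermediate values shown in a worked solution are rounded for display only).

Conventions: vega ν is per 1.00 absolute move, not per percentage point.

price = 13.178501
ν = 41.222722

σ√T = 0.4176·√2.2852 = 0.631281
d₁ = (ln(S/K) + (r+σ²/2)T) / (σ√T) = (ln(68.52/84.97) + (0.0262+0.4176²/2)·2.2852) / 0.631281 = (-0.215173 + 0.259130) / 0.631281 = 0.069632
d₂ = d₁ − σ√T = 0.069632 − 0.631281 = -0.561649
e^{−rT} = 0.941885
N(d₁) = 0.527757,  N(d₂) = 0.287178
Call price V = S·N(d₁) − K·e^{−rT}·N(d₂) = 36.161893 − 22.983392 = 13.178501
φ(d₁) = (1/√(2π))·e^{−d₁²/2} = 0.397976
ν = S·φ(d₁)·√T = 41.222722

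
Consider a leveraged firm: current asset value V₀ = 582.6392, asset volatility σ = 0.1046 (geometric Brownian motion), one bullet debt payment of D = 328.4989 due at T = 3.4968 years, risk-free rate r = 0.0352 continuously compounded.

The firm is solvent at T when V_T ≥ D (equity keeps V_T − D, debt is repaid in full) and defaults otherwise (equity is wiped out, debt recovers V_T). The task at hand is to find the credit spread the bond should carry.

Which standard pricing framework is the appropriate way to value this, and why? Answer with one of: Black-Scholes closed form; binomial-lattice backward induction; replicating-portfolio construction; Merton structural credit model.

Key observation: a levered firm with one bullet debt due at 3.4968 years is the canonical structural-credit setup: equity is a call on the firm's assets struck at the face value.

framework: Merton structural credit model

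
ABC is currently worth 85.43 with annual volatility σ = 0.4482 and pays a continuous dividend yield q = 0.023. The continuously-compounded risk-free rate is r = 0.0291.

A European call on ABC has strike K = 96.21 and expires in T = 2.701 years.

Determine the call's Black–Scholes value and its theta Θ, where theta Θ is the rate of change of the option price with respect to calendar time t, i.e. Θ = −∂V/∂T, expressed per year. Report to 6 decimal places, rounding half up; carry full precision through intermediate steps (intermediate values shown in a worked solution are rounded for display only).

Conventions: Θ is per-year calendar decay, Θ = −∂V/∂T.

σ√T = 0.4482·√2.701 = 0.736604
d₁ = (ln(S/K) + (r−q+σ²/2)T) / (σ√T) = (ln(85.43/96.21) + (0.0291−0.023+0.4482²/2)·2.701) / 0.736604 = (-0.118836 + 0.287769) / 0.736604 = 0.229340
d₂ = d₁ − σ√T = 0.229340 − 0.736604 = -0.507264
e^{−rT} = 0.924410
e^{−qT} = 0.939767
N(d₁) = 0.590698,  N(d₂) = 0.305985
Call price V = S·e^{−qT}·N(d₁) − K·e^{−rT}·N(d₂) = 47.423767 − 27.213534 = 20.210232
φ(d₁) = (1/√(2π))·e^{−d₁²/2} = 0.388587
Θ = −S·e^{−qT}·φ(d₁)·σ/(2√T) + q·S·e^{−qT}·N(d₁) − r·K·e^{−rT}·N(d₂) = −4.254016 + 1.090747 − 0.791914 = -3.955183

price = 20.210232
Θ = -3.955183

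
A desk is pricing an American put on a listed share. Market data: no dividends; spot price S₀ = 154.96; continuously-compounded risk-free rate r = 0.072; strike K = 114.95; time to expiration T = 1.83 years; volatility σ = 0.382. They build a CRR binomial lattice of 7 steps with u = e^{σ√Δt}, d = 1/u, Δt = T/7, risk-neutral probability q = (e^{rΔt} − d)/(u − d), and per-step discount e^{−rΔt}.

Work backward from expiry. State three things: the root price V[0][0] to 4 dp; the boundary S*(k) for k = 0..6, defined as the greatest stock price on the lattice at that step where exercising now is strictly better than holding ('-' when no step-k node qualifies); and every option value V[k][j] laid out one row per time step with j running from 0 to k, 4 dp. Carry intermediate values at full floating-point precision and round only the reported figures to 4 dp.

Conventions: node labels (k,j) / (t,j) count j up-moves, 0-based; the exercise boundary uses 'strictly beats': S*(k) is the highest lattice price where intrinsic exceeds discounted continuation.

Δt=0.26143, u=1.21570, d=0.82257, q=0.49966, disc=e^(-rΔt)=0.98135
k=7 terminal: V=max(K-S,0) → 75.4639 56.5928 28.7029 0.0000 0.0000 0.0000 0.0000 0.0000
k=6: j=0 S=48.0031 intr=66.9469 cont=64.8035 V=66.9469[EX]; j=1 S=70.9446 intr=44.0054 cont=41.8619 V=44.0054[EX]; j=2 S=104.8503 intr=10.0997 cont=14.0934 V=14.0934[hold]; j=3 S=154.9600 intr=0.0000 cont=0.0000 V=0.0000[hold]; j=4 S=229.0181 intr=0.0000 cont=0.0000 V=0.0000[hold]; j=5 S=338.4698 intr=0.0000 cont=0.0000 V=0.0000[hold]; j=6 S=500.2303 intr=0.0000 cont=0.0000 V=0.0000[hold]  S*(6)=70.9446
k=5: j=0 S=58.3572 intr=56.5928 cont=54.4494 V=56.5928[EX]; j=1 S=86.2471 intr=28.7029 cont=28.5177 V=28.7029[EX]; j=2 S=127.4661 intr=0.0000 cont=6.9200 V=6.9200[hold]; j=3 S=188.3843 intr=0.0000 cont=0.0000 V=0.0000[hold]; j=4 S=278.4164 intr=0.0000 cont=0.0000 V=0.0000[hold]; j=5 S=411.4764 intr=0.0000 cont=0.0000 V=0.0000[hold]  S*(5)=86.2471
k=4: j=0 S=70.9446 intr=44.0054 cont=41.8619 V=44.0054[EX]; j=1 S=104.8503 intr=10.0997 cont=17.4866 V=17.4866[hold]; j=2 S=154.9600 intr=0.0000 cont=3.3978 V=3.3978[hold]; j=3 S=229.0181 intr=0.0000 cont=0.0000 V=0.0000[hold]; j=4 S=338.4698 intr=0.0000 cont=0.0000 V=0.0000[hold]  S*(4)=70.9446
k=3: j=0 S=86.2471 intr=28.7029 cont=30.1816 V=30.1816[hold]; j=1 S=127.4661 intr=0.0000 cont=10.2522 V=10.2522[hold]; j=2 S=188.3843 intr=0.0000 cont=1.6684 V=1.6684[hold]; j=3 S=278.4164 intr=0.0000 cont=0.0000 V=0.0000[hold]  S*(3)=-
k=2: j=0 S=104.8503 intr=10.0997 cont=19.8466 V=19.8466[hold]; j=1 S=154.9600 intr=0.0000 cont=5.8520 V=5.8520[hold]; j=2 S=229.0181 intr=0.0000 cont=0.8192 V=0.8192[hold]  S*(2)=-
k=1: j=0 S=127.4661 intr=0.0000 cont=12.6144 V=12.6144[hold]; j=1 S=188.3843 intr=0.0000 cont=3.2751 V=3.2751[hold]  S*(1)=-
k=0: j=0 S=154.9600 intr=0.0000 cont=7.7997 V=7.7997[hold]  S*(0)=-

price = 7.7997
boundary = - - - - 70.9446 86.2471 70.9446
tree:
7.7997
12.6144 3.2751
19.8466 5.8520 0.8192
30.1816 10.2522 1.6684 0.0000
44.0054 17.4866 3.3978 0.0000 0.0000
56.5928 28.7029 6.9200 0.0000 0.0000 0.0000
66.9469 44.0054 14.0934 0.0000 0.0000 0.0000 0.0000
75.4639 56.5928 28.7029 0.0000 0.0000 0.0000 0.0000 0.0000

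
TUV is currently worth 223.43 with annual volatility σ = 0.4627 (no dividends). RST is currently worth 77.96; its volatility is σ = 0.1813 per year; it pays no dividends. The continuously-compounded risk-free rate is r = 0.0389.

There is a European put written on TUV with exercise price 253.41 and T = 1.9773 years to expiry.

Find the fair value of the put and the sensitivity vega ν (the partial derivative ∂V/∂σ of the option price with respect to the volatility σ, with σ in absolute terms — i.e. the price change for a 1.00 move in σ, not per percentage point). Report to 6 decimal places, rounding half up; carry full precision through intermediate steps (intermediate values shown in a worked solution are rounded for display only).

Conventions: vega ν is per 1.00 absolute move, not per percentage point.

σ√T = 0.4627·√1.9773 = 0.650633
d₁ = (ln(S/K) + (r+σ²/2)T) / (σ√T) = (ln(223.43/253.41) + (0.0389+0.4627²/2)·1.9773) / 0.650633 = (-0.125911 + 0.288578) / 0.650633 = 0.250015
d₂ = d₁ − σ√T = 0.250015 − 0.650633 = -0.400618
e^{−rT} = 0.925967
N(−d₁) = 0.401288,  N(−d₂) = 0.655649
Put price V = K·e^{−rT}·N(−d₂) − S·N(−d₁) = 153.847583 − 89.659768 = 64.187815
φ(d₁) = (1/√(2π))·e^{−d₁²/2} = 0.386667
ν = S·φ(d₁)·√T = 121.482725

price = 64.187815
ν = 121.482725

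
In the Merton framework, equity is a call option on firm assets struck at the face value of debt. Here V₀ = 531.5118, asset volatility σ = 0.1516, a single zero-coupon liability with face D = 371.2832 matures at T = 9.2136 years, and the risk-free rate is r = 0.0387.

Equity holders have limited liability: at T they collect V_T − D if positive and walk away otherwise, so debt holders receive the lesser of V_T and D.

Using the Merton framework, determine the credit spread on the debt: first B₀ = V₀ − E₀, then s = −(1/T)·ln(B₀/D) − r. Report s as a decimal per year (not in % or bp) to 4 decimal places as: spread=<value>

spread=0.0018

Work the structural quantities from V₀ = 531.5118 against face 371.2832:
d₁ = [ln(V₀/D) + (r + σ²/2)T] / (σ√T)
   = [ln(531.5118/371.2832) + (0.0387 + 0.5·0.1516²)·9.2136] / (0.1516·√9.2136)
   = [0.358760 + 0.462442] / 0.460165 = 1.784582
d₂ = d₁ − σ√T = 1.784582 − 0.460165 = 1.324417
N(d₁) = 0.962835,  N(d₂) = 0.907318,  e^(−rT) = 0.700076
E₀ = V₀·N(d₁) − D·e^(−rT)·N(d₂)
   = 531.5118·0.962835 − 371.2832·0.700076·0.907318 = 275.922515
B₀ = V₀ − E₀ = 531.5118 − 275.922515 = 255.589285
spread = −(1/T)·ln(B₀/D) − r = −(1/9.2136)·ln(255.589285/371.2832) − 0.0387 = 0.00182632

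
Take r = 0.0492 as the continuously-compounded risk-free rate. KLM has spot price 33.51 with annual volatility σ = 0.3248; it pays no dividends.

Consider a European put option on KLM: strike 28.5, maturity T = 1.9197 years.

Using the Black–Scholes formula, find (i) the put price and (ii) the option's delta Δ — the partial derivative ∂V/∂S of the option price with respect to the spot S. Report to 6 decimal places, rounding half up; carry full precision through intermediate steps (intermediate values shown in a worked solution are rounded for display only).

price = 2.318482
Δ = -0.213383

σ√T = 0.3248·√1.9197 = 0.450021
d₁ = (ln(S/K) + (r+σ²/2)T) / (σ√T) = (ln(33.51/28.5) + (0.0492+0.3248²/2)·1.9197) / 0.450021 = (0.161940 + 0.195709) / 0.450021 = 0.794737
d₂ = d₁ − σ√T = 0.794737 − 0.450021 = 0.344717
e^{−rT} = 0.909874
N(−d₁) = 0.213383,  N(−d₂) = 0.365154
Put price V = K·e^{−rT}·N(−d₂) − S·N(−d₁) = 9.468950 − 7.150469 = 2.318482
Δ = −N(−d₁) = -0.213383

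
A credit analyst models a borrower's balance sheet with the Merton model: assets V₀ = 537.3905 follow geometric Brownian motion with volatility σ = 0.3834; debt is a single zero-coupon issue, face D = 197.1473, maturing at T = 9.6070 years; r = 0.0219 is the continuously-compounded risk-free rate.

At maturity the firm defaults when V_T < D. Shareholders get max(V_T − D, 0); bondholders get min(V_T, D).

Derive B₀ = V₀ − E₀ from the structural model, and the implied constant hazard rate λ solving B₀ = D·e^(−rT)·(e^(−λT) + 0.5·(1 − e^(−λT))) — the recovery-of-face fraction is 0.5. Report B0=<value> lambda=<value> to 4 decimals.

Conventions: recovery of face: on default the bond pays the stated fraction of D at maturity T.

B0=134.8223 lambda=0.0389

Apply the equity-as-call identities (strike 197.1473, horizon 9.6070 years):
d₁ = [ln(V₀/D) + (r + σ²/2)T] / (σ√T)
   = [ln(537.3905/197.1473) + (0.0219 + 0.5·0.3834²)·9.6070] / (0.3834·√9.6070)
   = [1.002774 + 0.916486] / 1.188354 = 1.615057
d₂ = d₁ − σ√T = 1.615057 − 1.188354 = 0.426703
N(d₁) = 0.946851,  N(d₂) = 0.665202,  e^(−rT) = 0.810266
E₀ = V₀·N(d₁) − D·e^(−rT)·N(d₂)
   = 537.3905·0.946851 − 197.1473·0.810266·0.665202 = 402.568169
B₀ = V₀ − E₀ = 537.3905 − 402.568169 = 134.822331
e^(−λT) = (B₀·e^(rT)/D − 0.5)/(1 − 0.5) = (134.8223·1.234163/197.1473 − 0.5)/0.5 = 0.68800428
λ = −ln(0.68800428)/9.6070 = 0.038926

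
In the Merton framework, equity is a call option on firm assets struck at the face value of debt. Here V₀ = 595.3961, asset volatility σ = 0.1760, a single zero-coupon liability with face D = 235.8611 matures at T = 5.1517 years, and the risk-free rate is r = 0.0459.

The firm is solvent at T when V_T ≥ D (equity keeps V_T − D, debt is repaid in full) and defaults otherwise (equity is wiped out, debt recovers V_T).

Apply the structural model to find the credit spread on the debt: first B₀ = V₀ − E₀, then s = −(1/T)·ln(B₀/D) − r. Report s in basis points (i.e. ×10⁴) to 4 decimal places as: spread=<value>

Equity is a call on the firm's assets struck at D = 235.8611:
d₁ = [ln(V₀/D) + (r + σ²/2)T] / (σ√T)
   = [ln(595.3961/235.8611) + (0.0459 + 0.5·0.1760²)·5.1517] / (0.1760·√5.1517)
   = [0.925984 + 0.316253] / 0.399473 = 3.109684
d₂ = d₁ − σ√T = 3.109684 − 0.399473 = 2.710211
N(d₁) = 0.999064,  N(d₂) = 0.996638,  e^(−rT) = 0.789415
E₀ = V₀·N(d₁) − D·e^(−rT)·N(d₂)
   = 595.3961·0.999064 − 235.8611·0.789415·0.996638 = 409.272226
B₀ = V₀ − E₀ = 595.3961 − 409.272226 = 186.123874
spread = −(1/T)·ln(B₀/D) − r = −(1/5.1517)·ln(186.123874/235.8611) − 0.0459 = 0.00007136
in basis points: 0.00007136 × 10⁴ = 0.7136 bp

spread=0.7136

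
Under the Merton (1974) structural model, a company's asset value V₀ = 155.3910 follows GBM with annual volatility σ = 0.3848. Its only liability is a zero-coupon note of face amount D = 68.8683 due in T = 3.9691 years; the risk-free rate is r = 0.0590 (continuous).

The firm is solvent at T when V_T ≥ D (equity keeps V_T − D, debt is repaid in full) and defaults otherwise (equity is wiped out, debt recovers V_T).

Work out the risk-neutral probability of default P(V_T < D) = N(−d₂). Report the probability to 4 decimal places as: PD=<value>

Work the structural quantities from V₀ = 155.3910 against face 68.8683:
d₁ = [ln(V₀/D) + (r + σ²/2)T] / (σ√T)
   = [ln(155.3910/68.8683) + (0.0590 + 0.5·0.3848²)·3.9691] / (0.3848·√3.9691)
   = [0.813749 + 0.528031] / 0.766622 = 1.750250
d₂ = d₁ − σ√T = 1.750250 − 0.766622 = 0.983629
risk-neutral PD = N(−d₂) = N(-0.983629) = 0.162649

PD=0.1626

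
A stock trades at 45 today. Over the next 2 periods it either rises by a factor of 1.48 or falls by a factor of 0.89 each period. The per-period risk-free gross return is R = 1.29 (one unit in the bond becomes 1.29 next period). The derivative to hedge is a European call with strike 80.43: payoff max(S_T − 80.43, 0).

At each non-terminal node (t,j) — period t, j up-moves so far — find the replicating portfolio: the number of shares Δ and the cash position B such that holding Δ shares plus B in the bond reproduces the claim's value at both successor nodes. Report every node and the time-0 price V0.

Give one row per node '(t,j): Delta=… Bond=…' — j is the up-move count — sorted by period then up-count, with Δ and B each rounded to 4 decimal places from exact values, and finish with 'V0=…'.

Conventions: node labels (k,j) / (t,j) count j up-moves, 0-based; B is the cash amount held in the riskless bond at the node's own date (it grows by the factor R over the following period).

Under the risk-neutral measure, an up-move has probability p* = (R−d)/(u−d) = 0.6780 and values discount at R = 1.29.
Expiry values: V(2,0)=0.0000, V(2,1)=0.0000, V(2,2)=18.1380
(1,0): S=40.0500. Δ = (V_up−V_dn)/(S_up−S_dn) = (0.0000−0.0000)/(59.2740−35.6445) = 0.0000. V = [p*·0.0000 + (1−p*)·0.0000]/1.29 = 0.0000. B = V − Δ·S = 0.0000.
(1,1): S=66.6000. Δ = (V_up−V_dn)/(S_up−S_dn) = (18.1380−0.0000)/(98.5680−59.2740) = 0.4616. V = [p*·18.1380 + (1−p*)·0.0000]/1.29 = 9.5325. B = V − Δ·S = -21.2099.
(0,0): S=45.0000. Δ = (V_up−V_dn)/(S_up−S_dn) = (9.5325−0.0000)/(66.6000−40.0500) = 0.3590. V = [p*·9.5325 + (1−p*)·0.0000]/1.29 = 5.0099. B = V − Δ·S = -11.1469.
Sanity check at the root: Δ(0,0)·S0 + B(0,0) reproduces V0 = 5.0099.

(0,0): Delta=0.3590 Bond=-11.1469
(1,0): Delta=0.0000 Bond=0.0000
(1,1): Delta=0.4616 Bond=-21.2099
V0=5.0099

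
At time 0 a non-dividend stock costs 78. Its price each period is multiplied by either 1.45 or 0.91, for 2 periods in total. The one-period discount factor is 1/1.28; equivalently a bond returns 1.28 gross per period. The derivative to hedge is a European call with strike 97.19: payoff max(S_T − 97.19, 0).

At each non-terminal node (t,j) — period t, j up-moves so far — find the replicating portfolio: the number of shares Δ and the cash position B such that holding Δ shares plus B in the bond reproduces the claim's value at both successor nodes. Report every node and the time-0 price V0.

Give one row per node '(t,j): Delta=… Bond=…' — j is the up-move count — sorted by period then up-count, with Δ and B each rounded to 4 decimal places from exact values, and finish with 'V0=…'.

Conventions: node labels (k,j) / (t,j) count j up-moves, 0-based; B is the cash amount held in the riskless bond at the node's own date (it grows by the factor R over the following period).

Since d<R<u, set p* = (R−d)/(u−d) = 0.6852; price each node as the discounted p*-expectation of its children.
Payoffs at expiry: V(2,0)=0.0000, V(2,1)=5.7310, V(2,2)=66.8050
  t=1,j=0: stock 70.9800 → up 102.9210 (V=5.7310), down 64.5918 (V=0.0000). Price 3.0678; hedge Δ=0.1495, bond B=-7.5452.
  t=1,j=1: stock 113.1000 → up 163.9950 (V=66.8050), down 102.9210 (V=5.7310). Price 37.1703; hedge Δ=1.0000, bond B=-75.9297.
  t=0,j=0: stock 78.0000 → up 113.1000 (V=37.1703), down 70.9800 (V=3.0678). Price 20.6518; hedge Δ=0.8097, bond B=-42.5010.
Check: Δ(0,0)·S0 + B(0,0) = 20.6518 = V0.

(0,0): Delta=0.8097 Bond=-42.5010
(1,0): Delta=0.1495 Bond=-7.5452
(1,1): Delta=1.0000 Bond=-75.9297
V0=20.6518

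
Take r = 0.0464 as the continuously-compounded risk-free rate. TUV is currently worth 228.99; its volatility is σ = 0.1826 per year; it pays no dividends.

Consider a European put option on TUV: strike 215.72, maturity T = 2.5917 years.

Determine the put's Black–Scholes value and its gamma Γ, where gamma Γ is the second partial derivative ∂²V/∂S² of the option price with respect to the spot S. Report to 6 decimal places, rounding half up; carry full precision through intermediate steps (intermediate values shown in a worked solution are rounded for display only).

price = 10.114201
Γ = 0.004443

σ√T = 0.1826·√2.5917 = 0.293963
d₁ = (ln(S/K) + (r+σ²/2)T) / (σ√T) = (ln(228.99/215.72) + (0.0464+0.1826²/2)·2.5917) / 0.293963 = (0.059697 + 0.163462) / 0.293963 = 0.759139
d₂ = d₁ − σ√T = 0.759139 − 0.293963 = 0.465176
e^{−rT} = 0.886694
N(−d₁) = 0.223885,  N(−d₂) = 0.320903
Put price V = K·e^{−rT}·N(−d₂) − S·N(−d₁) = 61.381527 − 51.267326 = 10.114201
φ(d₁) = (1/√(2π))·e^{−d₁²/2} = 0.299068
Γ = φ(d₁) / (S·σ·√T) = 0.004443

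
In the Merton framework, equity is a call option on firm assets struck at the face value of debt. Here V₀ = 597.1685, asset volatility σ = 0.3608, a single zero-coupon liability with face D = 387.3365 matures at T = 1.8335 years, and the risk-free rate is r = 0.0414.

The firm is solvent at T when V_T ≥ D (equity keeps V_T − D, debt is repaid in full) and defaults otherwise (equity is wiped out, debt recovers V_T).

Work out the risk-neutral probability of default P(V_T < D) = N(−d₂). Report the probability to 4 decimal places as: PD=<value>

PD=0.2127

Work the structural quantities from V₀ = 597.1685 against face 387.3365:
d₁ = [ln(V₀/D) + (r + σ²/2)T] / (σ√T)
   = [ln(597.1685/387.3365) + (0.0414 + 0.5·0.3608²)·1.8335] / (0.3608·√1.8335)
   = [0.432905 + 0.195246] / 0.488548 = 1.285753
d₂ = d₁ − σ√T = 1.285753 − 0.488548 = 0.797206
risk-neutral PD = N(−d₂) = N(-0.797206) = 0.212666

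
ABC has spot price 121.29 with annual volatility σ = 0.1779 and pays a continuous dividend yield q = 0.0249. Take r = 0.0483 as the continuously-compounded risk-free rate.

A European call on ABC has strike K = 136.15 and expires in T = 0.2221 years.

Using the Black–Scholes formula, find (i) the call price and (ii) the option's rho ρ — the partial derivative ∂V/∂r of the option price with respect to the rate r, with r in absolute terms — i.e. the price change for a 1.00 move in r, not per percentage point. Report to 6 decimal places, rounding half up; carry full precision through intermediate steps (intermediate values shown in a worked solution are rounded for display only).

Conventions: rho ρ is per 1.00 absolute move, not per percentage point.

σ√T = 0.1779·√0.2221 = 0.083840
d₁ = (ln(S/K) + (r−q+σ²/2)T) / (σ√T) = (ln(121.29/136.15) + (0.0483−0.0249+0.1779²/2)·0.2221) / 0.083840 = (-0.115573 + 0.008712) / 0.083840 = -1.274587
d₂ = d₁ − σ√T = -1.274587 − 0.083840 = -1.358427
e^{−rT} = 0.989330
e^{−qT} = 0.994485
N(d₁) = 0.101228,  N(d₂) = 0.087164
Call price V = S·e^{−qT}·N(d₁) − K·e^{−rT}·N(d₂) = 12.210190 − 11.740764 = 0.469426
ρ = K·T·e^{−rT}·N(d₂) = 2.607624

price = 0.469426
ρ = 2.607624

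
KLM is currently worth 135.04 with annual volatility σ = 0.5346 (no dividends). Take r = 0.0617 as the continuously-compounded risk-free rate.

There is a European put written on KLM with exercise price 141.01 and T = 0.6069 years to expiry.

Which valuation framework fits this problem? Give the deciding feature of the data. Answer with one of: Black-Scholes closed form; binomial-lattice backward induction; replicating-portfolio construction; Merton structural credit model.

framework: Black-Scholes closed form

Key observation: the strike-141.01 put on KLM is European-exercise on a continuously-modelled lognormal underlying, so its value is a single closed-form evaluation.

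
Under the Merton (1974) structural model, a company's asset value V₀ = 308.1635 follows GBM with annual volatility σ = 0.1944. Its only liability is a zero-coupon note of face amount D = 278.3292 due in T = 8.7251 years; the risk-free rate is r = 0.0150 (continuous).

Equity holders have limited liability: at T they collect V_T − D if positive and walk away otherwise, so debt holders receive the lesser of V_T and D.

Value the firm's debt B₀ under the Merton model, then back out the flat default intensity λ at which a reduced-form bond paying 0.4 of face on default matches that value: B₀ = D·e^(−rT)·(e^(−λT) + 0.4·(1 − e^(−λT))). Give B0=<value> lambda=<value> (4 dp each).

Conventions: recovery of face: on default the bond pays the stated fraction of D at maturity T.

B0=208.8758 lambda=0.0316

Apply the equity-as-call identities (strike 278.3292, horizon 8.7251 years):
d₁ = [ln(V₀/D) + (r + σ²/2)T] / (σ√T)
   = [ln(308.1635/278.3292) + (0.0150 + 0.5·0.1944²)·8.7251] / (0.1944·√8.7251)
   = [0.101826 + 0.295743] / 0.574224 = 0.692359
d₂ = d₁ − σ√T = 0.692359 − 0.574224 = 0.118135
N(d₁) = 0.755644,  N(d₂) = 0.547019,  e^(−rT) = 0.877326
E₀ = V₀·N(d₁) − D·e^(−rT)·N(d₂)
   = 308.1635·0.755644 − 278.3292·0.877326·0.547019 = 99.287676
B₀ = V₀ − E₀ = 308.1635 − 99.287676 = 208.875824
e^(−λT) = (B₀·e^(rT)/D − 0.4)/(1 − 0.4) = (208.8758·1.139827/278.3292 − 0.4)/0.6 = 0.75899688
λ = −ln(0.75899688)/8.7251 = 0.031605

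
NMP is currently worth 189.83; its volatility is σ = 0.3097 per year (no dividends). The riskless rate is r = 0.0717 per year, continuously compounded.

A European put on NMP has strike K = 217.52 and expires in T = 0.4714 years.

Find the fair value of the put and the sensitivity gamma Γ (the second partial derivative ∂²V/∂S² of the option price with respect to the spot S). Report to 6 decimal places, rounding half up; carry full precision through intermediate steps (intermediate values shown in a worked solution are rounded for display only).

σ√T = 0.3097·√0.4714 = 0.212636
d₁ = (ln(S/K) + (r+σ²/2)T) / (σ√T) = (ln(189.83/217.52) + (0.0717+0.3097²/2)·0.4714) / 0.212636 = (-0.136162 + 0.056406) / 0.212636 = -0.375081
d₂ = d₁ − σ√T = -0.375081 − 0.212636 = -0.587716
e^{−rT} = 0.966765
N(−d₁) = 0.646200,  N(−d₂) = 0.721639
Put price V = K·e^{−rT}·N(−d₂) − S·N(−d₁) = 151.753986 − 122.668110 = 29.085876
φ(d₁) = (1/√(2π))·e^{−d₁²/2} = 0.371844
Γ = φ(d₁) / (S·σ·√T) = 0.009212

price = 29.085876
Γ = 0.009212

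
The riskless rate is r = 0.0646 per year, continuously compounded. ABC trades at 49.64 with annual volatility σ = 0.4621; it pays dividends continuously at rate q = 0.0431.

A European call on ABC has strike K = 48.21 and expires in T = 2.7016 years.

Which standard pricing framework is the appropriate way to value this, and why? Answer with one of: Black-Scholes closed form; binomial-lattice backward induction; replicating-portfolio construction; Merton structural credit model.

framework: Black-Scholes closed form

Key observation: a European claim on ABC (strike 48.21) — a lognormal (GBM) underlying with constant rate and volatility — has an exact closed-form value; no lattice or capital structure is involved.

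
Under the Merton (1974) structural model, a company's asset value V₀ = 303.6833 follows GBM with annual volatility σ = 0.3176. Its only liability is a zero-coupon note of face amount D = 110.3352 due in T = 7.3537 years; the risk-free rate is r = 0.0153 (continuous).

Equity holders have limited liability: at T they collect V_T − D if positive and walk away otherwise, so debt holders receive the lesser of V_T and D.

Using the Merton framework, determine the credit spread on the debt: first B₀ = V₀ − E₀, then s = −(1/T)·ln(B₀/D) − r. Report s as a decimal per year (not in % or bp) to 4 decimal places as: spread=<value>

Equity is a call on the firm's assets struck at D = 110.3352:
d₁ = [ln(V₀/D) + (r + σ²/2)T] / (σ√T)
   = [ln(303.6833/110.3352) + (0.0153 + 0.5·0.3176²)·7.3537] / (0.3176·√7.3537)
   = [1.012462 + 0.483395] / 0.861258 = 1.736827
d₂ = d₁ − σ√T = 1.736827 − 0.861258 = 0.875569
N(d₁) = 0.958791,  N(d₂) = 0.809368,  e^(−rT) = 0.893587
E₀ = V₀·N(d₁) − D·e^(−rT)·N(d₂)
   = 303.6833·0.958791 − 110.3352·0.893587·0.809368 = 211.369980
B₀ = V₀ − E₀ = 303.6833 − 211.369980 = 92.313320
spread = −(1/T)·ln(B₀/D) − r = −(1/7.3537)·ln(92.313320/110.3352) − 0.0153 = 0.00895100

spread=0.0090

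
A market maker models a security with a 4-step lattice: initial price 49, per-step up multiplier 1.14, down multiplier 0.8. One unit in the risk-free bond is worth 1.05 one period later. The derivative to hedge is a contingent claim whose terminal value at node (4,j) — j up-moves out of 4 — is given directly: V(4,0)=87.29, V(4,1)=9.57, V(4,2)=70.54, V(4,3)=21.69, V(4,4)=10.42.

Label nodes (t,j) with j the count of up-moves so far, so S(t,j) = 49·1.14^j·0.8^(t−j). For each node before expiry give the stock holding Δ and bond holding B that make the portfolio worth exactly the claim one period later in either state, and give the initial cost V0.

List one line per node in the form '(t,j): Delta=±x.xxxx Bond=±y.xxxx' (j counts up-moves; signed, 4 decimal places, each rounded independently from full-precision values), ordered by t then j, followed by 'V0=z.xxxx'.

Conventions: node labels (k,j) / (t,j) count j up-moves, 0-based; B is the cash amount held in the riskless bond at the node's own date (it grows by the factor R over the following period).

No-arbitrage ⇒ martingale measure with p* = (R−d)/(u−d) = 0.7353.
At maturity the claim pays: V(4,0)=87.2900, V(4,1)=9.5700, V(4,2)=70.5400, V(4,3)=21.6900, V(4,4)=10.4200
(3,0): S=25.0880. Δ = (V_up−V_dn)/(S_up−S_dn) = (9.5700−87.2900)/(28.6003−20.0704) = -9.1115. V = [p*·9.5700 + (1−p*)·87.2900]/1.05 = 28.7076. B = V − Δ·S = 257.2958.
(3,1): S=35.7504. Δ = (V_up−V_dn)/(S_up−S_dn) = (70.5400−9.5700)/(40.7555−28.6003) = 5.0160. V = [p*·70.5400 + (1−p*)·9.5700]/1.05 = 51.8104. B = V − Δ·S = -127.5132.
(3,2): S=50.9443. Δ = (V_up−V_dn)/(S_up−S_dn) = (21.6900−70.5400)/(58.0765−40.7555) = -2.8203. V = [p*·21.6900 + (1−p*)·70.5400]/1.05 = 32.9723. B = V − Δ·S = 176.6487.
(3,3): S=72.5957. Δ = (V_up−V_dn)/(S_up−S_dn) = (10.4200−21.6900)/(82.7590−58.0765) = -0.4566. V = [p*·10.4200 + (1−p*)·21.6900]/1.05 = 12.7650. B = V − Δ·S = 45.9120.
(2,0): S=31.3600. Δ = (V_up−V_dn)/(S_up−S_dn) = (51.8104−28.7076)/(35.7504−25.0880) = 2.1668. V = [p*·51.8104 + (1−p*)·28.7076]/1.05 = 43.5190. B = V − Δ·S = -24.4304.
(2,1): S=44.6880. Δ = (V_up−V_dn)/(S_up−S_dn) = (32.9723−51.8104)/(50.9443−35.7504) = -1.2398. V = [p*·32.9723 + (1−p*)·51.8104]/1.05 = 36.1513. B = V − Δ·S = 91.5574.
(2,2): S=63.6804. Δ = (V_up−V_dn)/(S_up−S_dn) = (12.7650−32.9723)/(72.5957−50.9443) = -0.9333. V = [p*·12.7650 + (1−p*)·32.9723]/1.05 = 17.2514. B = V − Δ·S = 76.6846.
(1,0): S=39.2000. Δ = (V_up−V_dn)/(S_up−S_dn) = (36.1513−43.5190)/(44.6880−31.3600) = -0.5528. V = [p*·36.1513 + (1−p*)·43.5190]/1.05 = 36.2872. B = V − Δ·S = 57.9569.
(1,1): S=55.8600. Δ = (V_up−V_dn)/(S_up−S_dn) = (17.2514−36.1513)/(63.6804−44.6880) = -0.9951. V = [p*·17.2514 + (1−p*)·36.1513]/1.05 = 21.1946. B = V − Δ·S = 76.7824.
(0,0): S=49.0000. Δ = (V_up−V_dn)/(S_up−S_dn) = (21.1946−36.2872)/(55.8600−39.2000) = -0.9059. V = [p*·21.1946 + (1−p*)·36.2872]/1.05 = 23.9902. B = V − Δ·S = 68.3802.
Verification: the root portfolio costs Δ(0,0)·S0 + B(0,0) = 23.9902, matching V0.

(0,0): Delta=-0.9059 Bond=68.3802
(1,0): Delta=-0.5528 Bond=57.9569
(1,1): Delta=-0.9951 Bond=76.7824
(2,0): Delta=2.1668 Bond=-24.4304
(2,1): Delta=-1.2398 Bond=91.5574
(2,2): Delta=-0.9333 Bond=76.6846
(3,0): Delta=-9.1115 Bond=257.2958
(3,1): Delta=5.0160 Bond=-127.5132
(3,2): Delta=-2.8203 Bond=176.6487
(3,3): Delta=-0.4566 Bond=45.9120
V0=23.9902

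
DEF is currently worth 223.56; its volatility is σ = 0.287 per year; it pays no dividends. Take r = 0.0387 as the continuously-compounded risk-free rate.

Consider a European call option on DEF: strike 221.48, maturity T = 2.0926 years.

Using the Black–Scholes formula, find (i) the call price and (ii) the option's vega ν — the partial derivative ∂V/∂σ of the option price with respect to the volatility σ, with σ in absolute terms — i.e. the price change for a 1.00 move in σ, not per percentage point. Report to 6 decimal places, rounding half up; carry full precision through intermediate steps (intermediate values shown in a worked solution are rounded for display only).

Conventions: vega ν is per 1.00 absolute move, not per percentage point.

price = 45.647423
ν = 117.867825

σ√T = 0.287·√2.0926 = 0.415169
d₁ = (ln(S/K) + (r+σ²/2)T) / (σ√T) = (ln(223.56/221.48) + (0.0387+0.287²/2)·2.0926) / 0.415169 = (0.009348 + 0.167166) / 0.415169 = 0.425161
d₂ = d₁ − σ√T = 0.425161 − 0.415169 = 0.009992
e^{−rT} = 0.922209
N(d₁) = 0.664640,  N(d₂) = 0.503986
Call price V = S·N(d₁) − K·e^{−rT}·N(d₂) = 148.587023 − 102.939601 = 45.647423
φ(d₁) = (1/√(2π))·e^{−d₁²/2} = 0.364467
ν = S·φ(d₁)·√T = 117.867825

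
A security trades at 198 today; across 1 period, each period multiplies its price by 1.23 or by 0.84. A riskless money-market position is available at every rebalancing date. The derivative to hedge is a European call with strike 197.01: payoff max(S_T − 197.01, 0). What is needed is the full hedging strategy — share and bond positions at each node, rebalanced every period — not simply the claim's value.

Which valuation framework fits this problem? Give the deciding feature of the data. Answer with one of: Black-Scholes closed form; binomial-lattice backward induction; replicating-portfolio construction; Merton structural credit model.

framework: replicating-portfolio construction

Key observation: what is demanded is not a single number but the (Δ, B) position at each node of the 1.23/0.84 tree starting at 198; constructing those positions is the replicating-portfolio method.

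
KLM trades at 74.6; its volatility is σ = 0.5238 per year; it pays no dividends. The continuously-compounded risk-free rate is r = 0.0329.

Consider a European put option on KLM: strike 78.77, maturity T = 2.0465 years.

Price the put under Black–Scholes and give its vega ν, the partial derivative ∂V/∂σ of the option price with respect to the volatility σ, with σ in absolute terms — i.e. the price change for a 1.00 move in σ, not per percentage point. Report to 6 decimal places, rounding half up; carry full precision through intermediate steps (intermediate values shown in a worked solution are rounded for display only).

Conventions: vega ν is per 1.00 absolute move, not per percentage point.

price = 21.173401
ν = 39.427478

σ√T = 0.5238·√2.0465 = 0.749327
d₁ = (ln(S/K) + (r+σ²/2)T) / (σ√T) = (ln(74.6/78.77) + (0.0329+0.5238²/2)·2.0465) / 0.749327 = (-0.054392 + 0.348075) / 0.749327 = 0.391930
d₂ = d₁ − σ√T = 0.391930 − 0.749327 = -0.357397
e^{−rT} = 0.934887
N(−d₁) = 0.347555,  N(−d₂) = 0.639603
Put price V = K·e^{−rT}·N(−d₂) − S·N(−d₁) = 47.101006 − 25.927605 = 21.173401
φ(d₁) = (1/√(2π))·e^{−d₁²/2} = 0.369449
ν = S·φ(d₁)·√T = 39.427478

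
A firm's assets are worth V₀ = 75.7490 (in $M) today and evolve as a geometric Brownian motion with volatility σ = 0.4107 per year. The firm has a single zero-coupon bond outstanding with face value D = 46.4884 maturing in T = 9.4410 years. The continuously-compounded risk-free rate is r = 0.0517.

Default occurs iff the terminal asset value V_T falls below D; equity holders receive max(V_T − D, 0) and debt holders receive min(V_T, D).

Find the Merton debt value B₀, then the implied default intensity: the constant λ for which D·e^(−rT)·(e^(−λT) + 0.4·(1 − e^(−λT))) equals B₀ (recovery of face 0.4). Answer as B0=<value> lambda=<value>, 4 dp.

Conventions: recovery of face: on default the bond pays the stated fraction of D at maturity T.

B0=21.9510 lambda=0.0514

Apply the equity-as-call identities (strike 46.4884, horizon 9.4410 years):
d₁ = [ln(V₀/D) + (r + σ²/2)T] / (σ√T)
   = [ln(75.7490/46.4884) + (0.0517 + 0.5·0.4107²)·9.4410] / (0.4107·√9.4410)
   = [0.488222 + 1.284328] / 1.261925 = 1.404639
d₂ = d₁ − σ√T = 1.404639 − 1.261925 = 0.142714
N(d₁) = 0.919936,  N(d₂) = 0.556742,  e^(−rT) = 0.613792
E₀ = V₀·N(d₁) − D·e^(−rT)·N(d₂)
   = 75.7490·0.919936 − 46.4884·0.613792·0.556742 = 53.798030
B₀ = V₀ − E₀ = 75.7490 − 53.798030 = 21.950970
e^(−λT) = (B₀·e^(rT)/D − 0.4)/(1 − 0.4) = (21.9510·1.629217/46.4884 − 0.4)/0.6 = 0.61547929
λ = −ln(0.61547929)/9.4410 = 0.051409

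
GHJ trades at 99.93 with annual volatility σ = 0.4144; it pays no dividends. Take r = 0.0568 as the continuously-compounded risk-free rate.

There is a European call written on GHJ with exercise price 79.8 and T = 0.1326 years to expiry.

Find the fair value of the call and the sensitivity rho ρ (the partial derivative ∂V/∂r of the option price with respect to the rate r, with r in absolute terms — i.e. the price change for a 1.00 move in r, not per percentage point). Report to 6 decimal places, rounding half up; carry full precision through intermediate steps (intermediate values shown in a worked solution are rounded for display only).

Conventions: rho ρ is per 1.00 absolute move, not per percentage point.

price = 21.086452
ρ = 9.751817

σ√T = 0.4144·√0.1326 = 0.150901
d₁ = (ln(S/K) + (r+σ²/2)T) / (σ√T) = (ln(99.93/79.8) + (0.0568+0.4144²/2)·0.1326) / 0.150901 = (0.224946 + 0.018917) / 0.150901 = 1.616053
d₂ = d₁ − σ√T = 1.616053 − 0.150901 = 1.465152
e^{−rT} = 0.992497
N(d₁) = 0.946959,  N(d₂) = 0.928560
Call price V = S·N(d₁) − K·e^{−rT}·N(d₂) = 94.629568 − 73.543116 = 21.086452
ρ = K·T·e^{−rT}·N(d₂) = 9.751817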